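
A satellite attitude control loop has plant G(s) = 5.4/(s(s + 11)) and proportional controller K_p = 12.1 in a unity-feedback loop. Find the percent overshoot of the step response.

Closed-loop characteristic equation: s² + 11s + 65.34 = 0, so ω_n = 8.083 rad/s and ζ = 11/(2·8.083) = 0.6804.
%OS = 100·exp(−πζ/√(1−ζ²)) = 100·exp(−π·0.6804/√0.537) = 5.41%.

5.41%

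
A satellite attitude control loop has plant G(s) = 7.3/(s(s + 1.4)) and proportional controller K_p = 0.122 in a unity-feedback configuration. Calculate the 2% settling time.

The closed-loop denominator s² + 1.4s + 0.8906 gives ω_n = √0.8906 = 0.9437 and ζ = 1.4/(2ω_n) = 0.7417.
2% settling time T_s ≈ 4/(ζω_n) = 4/0.7 = 5.71 s.

T_s ≈ 5.71 s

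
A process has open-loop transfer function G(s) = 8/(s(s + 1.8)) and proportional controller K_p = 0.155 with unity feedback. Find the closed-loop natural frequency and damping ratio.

ω_n = 1.11 rad/s, ζ = 0.808

The closed-loop denominator is s(s+1.8) + 0.155·8 = s² + 1.8s + 1.24.
So ω_n² = 1.24 ⇒ ω_n = 1.114 rad/s, and ζ = 1.8/(2ω_n) = 0.808.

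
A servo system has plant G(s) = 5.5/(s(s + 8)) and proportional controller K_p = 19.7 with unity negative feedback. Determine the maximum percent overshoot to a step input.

Closed-loop characteristic equation: s² + 8s + 108.3 = 0, so ω_n = 10.41 rad/s and ζ = 8/(2·10.41) = 0.3843.
%OS = 100·exp(−πζ/√(1−ζ²)) = 100·exp(−π·0.3843/√0.8523) = 27%.

27%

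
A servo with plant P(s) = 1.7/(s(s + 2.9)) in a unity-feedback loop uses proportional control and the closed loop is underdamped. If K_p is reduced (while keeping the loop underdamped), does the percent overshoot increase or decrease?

decrease

ζ = 2.9/(2√(1.7K_p)) rises as K_p falls; higher damping means less overshoot.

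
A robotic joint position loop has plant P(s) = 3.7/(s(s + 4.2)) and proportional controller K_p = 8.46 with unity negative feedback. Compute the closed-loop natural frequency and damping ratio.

ω_n = 5.59 rad/s, ζ = 0.375

1 + K_p·P(s) = 0 gives s² + 4.2s + 31.3 = 0.
So ω_n² = 31.3 ⇒ ω_n = 5.595 rad/s, and ζ = 4.2/(2ω_n) = 0.375.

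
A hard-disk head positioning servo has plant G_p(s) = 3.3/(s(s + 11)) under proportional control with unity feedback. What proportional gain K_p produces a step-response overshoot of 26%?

K_p = 59

From %OS = 100·exp(−πζ/√(1−ζ²)) = 26%, ζ = −ln(0.26)/√(π²+ln²(0.26)) = 0.3941.
Characteristic equation s² + 11s + 3.3K_p = 0 gives ζ = 11/(2√(3.3K_p)).
Setting ζ = 0.3941: √(3.3K_p) = 11/(2·0.3941) = 13.96, so K_p = 194.8/3.3 = 59.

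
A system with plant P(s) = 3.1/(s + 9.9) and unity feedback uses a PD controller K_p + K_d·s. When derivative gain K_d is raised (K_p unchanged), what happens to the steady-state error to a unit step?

K_d affects only the transient (the s-coefficient); the DC loop gain, and hence e_ss, depends only on K_p.

unchanged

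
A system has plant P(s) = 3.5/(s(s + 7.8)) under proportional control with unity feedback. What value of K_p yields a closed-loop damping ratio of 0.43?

Closed-loop characteristic equation: s² + 7.8s + K_p·3.5 = 0.
So ω_n = √(3.5K_p) and 2ζω_n = 7.8, giving ζ = 7.8/(2√(3.5K_p)).
Setting ζ = 0.43: √(3.5K_p) = 7.8/(2·0.43) = 9.07, so K_p = 82.26/3.5 = 23.5.

K_p = 23.5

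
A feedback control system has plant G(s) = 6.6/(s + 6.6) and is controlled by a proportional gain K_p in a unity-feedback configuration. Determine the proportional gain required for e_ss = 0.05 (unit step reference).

K_p = 19

For a type-0 loop with proportional control, e_ss = 1/(1 + K_p·G(0)).
G(0) = 1. Require 1/(1 + K_p·1) = 0.05, so 1 + 1·K_p = 20.
K_p = (20 − 1)/1 = 19.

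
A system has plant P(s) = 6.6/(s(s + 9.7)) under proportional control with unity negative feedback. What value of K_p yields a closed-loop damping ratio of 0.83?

Closed-loop characteristic equation: s² + 9.7s + K_p·6.6 = 0.
So ω_n = √(6.6K_p) and 2ζω_n = 9.7, giving ζ = 9.7/(2√(6.6K_p)).
Setting ζ = 0.83: √(6.6K_p) = 9.7/(2·0.83) = 5.843, so K_p = 34.15/6.6 = 5.17.

K_p = 5.17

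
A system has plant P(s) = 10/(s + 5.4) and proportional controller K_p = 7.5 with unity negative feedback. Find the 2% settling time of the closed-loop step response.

T_s ≈ 0.0498 s

Closed-loop transfer function: T(s) = K_p·P(s)/(1 + K_p·P(s)) = 75/(s + 5.4 + 75) = 75/(s + 80.4).
Time constant τ = 1/80.4 = 0.01244 s, so the 2% settling time is about 4τ = 0.0498 s.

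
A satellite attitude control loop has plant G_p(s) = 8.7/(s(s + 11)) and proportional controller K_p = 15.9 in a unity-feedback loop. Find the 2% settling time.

T_s ≈ 0.727 s

Closed-loop characteristic equation: s² + 11s + 138.3 = 0, so ω_n = 11.76 rad/s and ζ = 11/(2·11.76) = 0.4676.
2% settling time T_s ≈ 4/(ζω_n) = 4/5.5 = 0.727 s.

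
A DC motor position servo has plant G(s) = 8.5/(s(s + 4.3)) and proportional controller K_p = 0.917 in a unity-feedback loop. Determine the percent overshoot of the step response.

The closed-loop denominator s² + 4.3s + 7.795 gives ω_n = √7.795 = 2.792 and ζ = 4.3/(2ω_n) = 0.7701.
%OS = 100·exp(−πζ/√(1−ζ²)) = 100·exp(−π·0.7701/√0.407) = 2.25%.

2.25%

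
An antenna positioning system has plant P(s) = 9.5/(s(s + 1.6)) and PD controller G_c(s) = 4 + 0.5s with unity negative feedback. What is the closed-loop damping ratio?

Forward path: (4 + 0.5s)·9.5/(s(s+1.6)). The closed-loop characteristic equation is s² + (1.6 + 9.5·0.5)s + 9.5·4 = 0.
That is s² + 6.35s + 38 = 0, so ω_n = 6.164 rad/s and ζ = 6.35/(2·6.164) = 0.5151.

ζ = 0.515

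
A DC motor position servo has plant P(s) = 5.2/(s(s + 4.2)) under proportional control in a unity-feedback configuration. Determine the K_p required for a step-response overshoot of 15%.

K_p = 3.17

From %OS = 100·exp(−πζ/√(1−ζ²)) = 15%, ζ = −ln(0.15)/√(π²+ln²(0.15)) = 0.5169.
Characteristic equation s² + 4.2s + 5.2K_p = 0 gives ζ = 4.2/(2√(5.2K_p)).
Setting ζ = 0.5169: √(5.2K_p) = 4.2/(2·0.5169) = 4.062, so K_p = 16.5/5.2 = 3.17.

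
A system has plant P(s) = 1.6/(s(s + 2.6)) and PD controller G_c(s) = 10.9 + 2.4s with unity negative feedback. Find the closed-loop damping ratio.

Forward path: (10.9 + 2.4s)·1.6/(s(s+2.6)). The closed-loop characteristic equation is s² + (2.6 + 1.6·2.4)s + 1.6·10.9 = 0.
That is s² + 6.44s + 17.44 = 0, so ω_n = 4.176 rad/s and ζ = 6.44/(2·4.176) = 0.7711.

ζ = 0.771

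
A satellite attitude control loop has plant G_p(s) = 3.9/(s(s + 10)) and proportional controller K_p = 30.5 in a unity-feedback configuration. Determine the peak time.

From 1 + K_pG_p(s) = 0: s² + 10s + 119 = 0 ⇒ ω_n = 10.91, ζ = 0.4584.
Damped frequency ω_d = ω_n√(1−ζ²) = 9.693 rad/s, so peak time T_p = π/ω_d = 0.324 s.

T_p = 0.324 s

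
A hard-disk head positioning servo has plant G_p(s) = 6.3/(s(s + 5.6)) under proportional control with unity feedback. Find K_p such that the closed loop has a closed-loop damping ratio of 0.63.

K_p = 3.14

Closed-loop characteristic equation: s² + 5.6s + K_p·6.3 = 0.
So ω_n = √(6.3K_p) and 2ζω_n = 5.6, giving ζ = 5.6/(2√(6.3K_p)).
Setting ζ = 0.63: √(6.3K_p) = 5.6/(2·0.63) = 4.444, so K_p = 19.75/6.3 = 3.14.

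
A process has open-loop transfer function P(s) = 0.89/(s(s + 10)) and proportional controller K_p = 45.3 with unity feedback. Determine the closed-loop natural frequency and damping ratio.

ω_n = 6.35 rad/s, ζ = 0.787

1 + K_p·P(s) = 0 gives s² + 10s + 40.32 = 0.
Matching s² + 2ζω_n s + ω_n²: ω_n = √40.32 = 6.35 rad/s and 2ζω_n = 10, so ζ = 10/(2·6.35) = 0.787.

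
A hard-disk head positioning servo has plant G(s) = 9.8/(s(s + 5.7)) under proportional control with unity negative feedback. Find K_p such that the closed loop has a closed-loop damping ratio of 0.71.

K_p = 1.64

Closed-loop characteristic equation: s² + 5.7s + K_p·9.8 = 0.
So ω_n = √(9.8K_p) and 2ζω_n = 5.7, giving ζ = 5.7/(2√(9.8K_p)).
Setting ζ = 0.71: √(9.8K_p) = 5.7/(2·0.71) = 4.014, so K_p = 16.11/9.8 = 1.64.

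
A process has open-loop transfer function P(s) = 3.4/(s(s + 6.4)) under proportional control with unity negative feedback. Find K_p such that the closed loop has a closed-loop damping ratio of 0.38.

K_p = 20.9

Closed-loop characteristic equation: s² + 6.4s + K_p·3.4 = 0.
So ω_n = √(3.4K_p) and 2ζω_n = 6.4, giving ζ = 6.4/(2√(3.4K_p)).
Setting ζ = 0.38: √(3.4K_p) = 6.4/(2·0.38) = 8.421, so K_p = 70.91/3.4 = 20.9.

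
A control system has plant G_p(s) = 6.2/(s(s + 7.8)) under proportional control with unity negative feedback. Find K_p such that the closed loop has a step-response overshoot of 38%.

K_p = 28.3

From %OS = 100·exp(−πζ/√(1−ζ²)) = 38%, ζ = −ln(0.38)/√(π²+ln²(0.38)) = 0.2943.
Characteristic equation s² + 7.8s + 6.2K_p = 0 gives ζ = 7.8/(2√(6.2K_p)).
Setting ζ = 0.2943: √(6.2K_p) = 7.8/(2·0.2943) = 13.25, so K_p = 175.6/6.2 = 28.3.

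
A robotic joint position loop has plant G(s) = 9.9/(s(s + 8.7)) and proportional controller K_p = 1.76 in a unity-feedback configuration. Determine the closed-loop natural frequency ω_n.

ω_n = 4.17 rad/s

With unity feedback the closed-loop characteristic equation is s² + 8.7s + 1.76·9.9 = s² + 8.7s + 17.42 = 0.
Matching s² + 2ζω_n s + ω_n²: ω_n = √17.42 = 4.174 rad/s and 2ζω_n = 8.7, so ζ = 8.7/(2·4.174) = 1.04.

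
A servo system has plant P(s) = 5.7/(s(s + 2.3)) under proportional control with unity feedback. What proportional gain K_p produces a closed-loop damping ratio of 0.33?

Closed-loop characteristic equation: s² + 2.3s + K_p·5.7 = 0.
So ω_n = √(5.7K_p) and 2ζω_n = 2.3, giving ζ = 2.3/(2√(5.7K_p)).
Setting ζ = 0.33: √(5.7K_p) = 2.3/(2·0.33) = 3.485, so K_p = 12.14/5.7 = 2.13.

K_p = 2.13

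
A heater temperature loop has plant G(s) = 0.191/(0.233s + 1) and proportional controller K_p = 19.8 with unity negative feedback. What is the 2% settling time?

Closed loop: T(s) = K_p·G/(1+K_p·G) = 3.782/(0.233s + 1 + 3.782), with pole at s = −(1 + 3.782)/0.233 = −20.52.
τ = 1/20.52 = 0.04873 s, so 2% settling time ≈ 4τ = 0.195 s.

T_s ≈ 0.195 s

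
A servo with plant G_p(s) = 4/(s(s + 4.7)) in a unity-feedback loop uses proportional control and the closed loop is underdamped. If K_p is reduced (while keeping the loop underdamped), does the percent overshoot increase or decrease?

ζ = 4.7/(2√(4K_p)) rises as K_p falls; higher damping means less overshoot.

decrease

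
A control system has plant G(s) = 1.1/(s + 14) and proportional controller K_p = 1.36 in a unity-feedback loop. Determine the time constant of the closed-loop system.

Closed-loop transfer function: T(s) = K_p·G(s)/(1 + K_p·G(s)) = 1.496/(s + 14 + 1.496) = 1.496/(s + 15.5).
Time constant τ = 1/15.5 = 0.0645 s.

τ = 0.0645 s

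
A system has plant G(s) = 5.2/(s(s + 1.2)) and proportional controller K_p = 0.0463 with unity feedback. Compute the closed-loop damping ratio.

ζ = 1.22

With unity feedback the closed-loop characteristic equation is s² + 1.2s + 0.0463·5.2 = s² + 1.2s + 0.2408 = 0.
Matching s² + 2ζω_n s + ω_n²: ω_n = √0.2408 = 0.4907 rad/s and 2ζω_n = 1.2, so ζ = 1.2/(2·0.4907) = 1.22.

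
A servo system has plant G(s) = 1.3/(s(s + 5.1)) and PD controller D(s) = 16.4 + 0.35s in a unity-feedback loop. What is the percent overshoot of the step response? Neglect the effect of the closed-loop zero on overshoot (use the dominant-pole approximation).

Forward path: (16.4 + 0.35s)·1.3/(s(s+5.1)). The closed-loop characteristic equation is s² + (5.1 + 1.3·0.35)s + 1.3·16.4 = 0.
That is s² + 5.555s + 21.32 = 0, so ω_n = 4.617 rad/s and ζ = 5.555/(2·4.617) = 0.6015.
%OS = 100·exp(−πζ/√(1−ζ²)) = 9.39%.

9.39%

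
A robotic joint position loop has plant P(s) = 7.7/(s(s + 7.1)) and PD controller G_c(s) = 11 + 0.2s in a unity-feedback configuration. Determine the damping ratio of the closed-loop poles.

ζ = 0.469

Forward path: (11 + 0.2s)·7.7/(s(s+7.1)). The closed-loop characteristic equation is s² + (7.1 + 7.7·0.2)s + 7.7·11 = 0.
That is s² + 8.64s + 84.7 = 0, so ω_n = 9.203 rad/s and ζ = 8.64/(2·9.203) = 0.4694.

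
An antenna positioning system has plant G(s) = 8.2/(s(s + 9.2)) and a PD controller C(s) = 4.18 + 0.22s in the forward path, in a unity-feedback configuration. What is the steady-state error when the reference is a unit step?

The open loop C(s)G(s) has a pole at the origin (type 1), so the static position error constant is infinite and e_ss = 1/(1+∞) = 0.

0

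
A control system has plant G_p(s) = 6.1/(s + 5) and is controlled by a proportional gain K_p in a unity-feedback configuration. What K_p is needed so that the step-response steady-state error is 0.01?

For a type-0 loop with proportional control, e_ss = 1/(1 + K_p·G_p(0)).
G_p(0) = 1.22. Require 1/(1 + K_p·1.22) = 0.01, so 1 + 1.22·K_p = 100.
K_p = (100 − 1)/1.22 = 81.1.

K_p = 81.1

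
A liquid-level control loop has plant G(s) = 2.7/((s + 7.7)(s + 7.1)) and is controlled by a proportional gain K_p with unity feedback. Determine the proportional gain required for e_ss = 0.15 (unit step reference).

K_p = 115

The loop is type 0, so e_ss(step) = 1/(1 + K_pos) with K_pos = K_p·G(0).
G(0) = 0.04939. Require 1/(1 + K_p·0.04939) = 0.15, so 1 + 0.04939·K_p = 6.667.
K_p = (6.667 − 1)/0.04939 = 115.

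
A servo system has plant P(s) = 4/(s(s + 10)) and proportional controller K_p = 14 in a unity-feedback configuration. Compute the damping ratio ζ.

The closed-loop denominator is s(s+10) + 14·4 = s² + 10s + 56.
So ω_n² = 56 ⇒ ω_n = 7.483 rad/s, and ζ = 10/(2ω_n) = 0.668.

ζ = 0.668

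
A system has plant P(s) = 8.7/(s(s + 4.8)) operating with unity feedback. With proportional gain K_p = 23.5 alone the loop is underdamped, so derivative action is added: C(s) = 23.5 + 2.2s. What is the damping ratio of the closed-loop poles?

Forward path: (23.5 + 2.2s)·8.7/(s(s+4.8)). The closed-loop characteristic equation is s² + (4.8 + 8.7·2.2)s + 8.7·23.5 = 0.
That is s² + 23.94s + 204.4 = 0, so ω_n = 14.3 rad/s and ζ = 23.94/(2·14.3) = 0.8371.

ζ = 0.837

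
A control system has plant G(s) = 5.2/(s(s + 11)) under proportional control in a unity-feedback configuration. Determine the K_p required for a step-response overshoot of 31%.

K_p = 47.7

From %OS = 100·exp(−πζ/√(1−ζ²)) = 31%, ζ = −ln(0.31)/√(π²+ln²(0.31)) = 0.3493.
Characteristic equation s² + 11s + 5.2K_p = 0 gives ζ = 11/(2√(5.2K_p)).
Setting ζ = 0.3493: √(5.2K_p) = 11/(2·0.3493) = 15.75, so K_p = 247.9/5.2 = 47.7.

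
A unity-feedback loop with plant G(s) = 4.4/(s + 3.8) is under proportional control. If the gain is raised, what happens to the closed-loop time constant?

Closed-loop pole is at s = −(3.8+K_p·4.4); larger K_p moves it further left, so τ = 1/(3.8+K_p·4.4) decreases.

decrease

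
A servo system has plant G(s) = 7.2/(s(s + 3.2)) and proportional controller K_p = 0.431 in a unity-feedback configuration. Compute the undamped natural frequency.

ω_n = 1.76 rad/s

With unity feedback the closed-loop characteristic equation is s² + 3.2s + 0.431·7.2 = s² + 3.2s + 3.103 = 0.
So ω_n² = 3.103 ⇒ ω_n = 1.762 rad/s, and ζ = 3.2/(2ω_n) = 0.908.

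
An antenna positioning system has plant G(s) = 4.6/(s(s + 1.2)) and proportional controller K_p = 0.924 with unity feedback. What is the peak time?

From 1 + K_pG(s) = 0: s² + 1.2s + 4.25 = 0 ⇒ ω_n = 2.062, ζ = 0.291.
Damped frequency ω_d = ω_n√(1−ζ²) = 1.972 rad/s, so peak time T_p = π/ω_d = 1.59 s.

T_p = 1.59 s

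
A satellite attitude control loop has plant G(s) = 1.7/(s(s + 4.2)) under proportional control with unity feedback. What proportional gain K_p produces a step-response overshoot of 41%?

K_p = 34.8

From %OS = 100·exp(−πζ/√(1−ζ²)) = 41%, ζ = −ln(0.41)/√(π²+ln²(0.41)) = 0.273.
Characteristic equation s² + 4.2s + 1.7K_p = 0 gives ζ = 4.2/(2√(1.7K_p)).
Setting ζ = 0.273: √(1.7K_p) = 4.2/(2·0.273) = 7.692, so K_p = 59.16/1.7 = 34.8.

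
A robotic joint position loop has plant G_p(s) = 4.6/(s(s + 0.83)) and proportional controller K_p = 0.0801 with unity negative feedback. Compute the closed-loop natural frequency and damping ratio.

With unity feedback the closed-loop characteristic equation is s² + 0.83s + 0.0801·4.6 = s² + 0.83s + 0.3685 = 0.
Matching s² + 2ζω_n s + ω_n²: ω_n = √0.3685 = 0.607 rad/s and 2ζω_n = 0.83, so ζ = 0.83/(2·0.607) = 0.684.

ω_n = 0.607 rad/s, ζ = 0.684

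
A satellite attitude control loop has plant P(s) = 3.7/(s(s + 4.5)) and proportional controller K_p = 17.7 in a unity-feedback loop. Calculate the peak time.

T_p = 0.404 s

Closed-loop characteristic equation: s² + 4.5s + 65.49 = 0, so ω_n = 8.093 rad/s and ζ = 4.5/(2·8.093) = 0.278.
Damped frequency ω_d = ω_n√(1−ζ²) = 7.774 rad/s, so peak time T_p = π/ω_d = 0.404 s.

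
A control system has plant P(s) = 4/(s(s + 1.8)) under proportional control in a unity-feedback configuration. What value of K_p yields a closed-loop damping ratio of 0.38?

K_p = 1.4

Closed-loop characteristic equation: s² + 1.8s + K_p·4 = 0.
So ω_n = √(4K_p) and 2ζω_n = 1.8, giving ζ = 1.8/(2√(4K_p)).
Setting ζ = 0.38: √(4K_p) = 1.8/(2·0.38) = 2.368, so K_p = 5.609/4 = 1.4.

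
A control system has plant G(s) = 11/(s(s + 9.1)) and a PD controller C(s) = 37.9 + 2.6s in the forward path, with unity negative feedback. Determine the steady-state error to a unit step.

0

The open loop C(s)G(s) has a pole at the origin (type 1), so the static position error constant is infinite and e_ss = 1/(1+∞) = 0.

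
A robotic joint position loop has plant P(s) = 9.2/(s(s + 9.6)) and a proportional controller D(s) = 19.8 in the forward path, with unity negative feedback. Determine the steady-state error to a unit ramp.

The loop has one pole at the origin (type 1). Velocity error constant K_v = lim_{s→0} s·D(s)P(s) = 19.8·9.2/9.6 = 18.98.
Steady-state error to a unit ramp: e_ss = 1/K_v = 0.0527.

0.0527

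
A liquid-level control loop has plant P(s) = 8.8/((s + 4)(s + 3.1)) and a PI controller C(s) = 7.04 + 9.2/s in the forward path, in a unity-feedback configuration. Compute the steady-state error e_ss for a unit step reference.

0

The open loop C(s)P(s) has a pole at the origin (type 1), so the static position error constant is infinite and e_ss = 1/(1+∞) = 0.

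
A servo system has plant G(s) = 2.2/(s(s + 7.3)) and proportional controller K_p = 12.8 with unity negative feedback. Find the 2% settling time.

T_s ≈ 1.1 s

From 1 + K_pG(s) = 0: s² + 7.3s + 28.16 = 0 ⇒ ω_n = 5.307, ζ = 0.6878.
2% settling time T_s ≈ 4/(ζω_n) = 4/3.65 = 1.1 s.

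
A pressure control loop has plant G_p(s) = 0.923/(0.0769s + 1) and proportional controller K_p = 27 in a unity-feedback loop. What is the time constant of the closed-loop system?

τ = 0.00297 s

Closed loop: T(s) = K_p·G_p/(1+K_p·G_p) = 24.92/(0.0769s + 1 + 24.92), with pole at s = −(1 + 24.92)/0.0769 = −337.1.
Closed-loop time constant τ = 1/337.1 = 0.00297 s.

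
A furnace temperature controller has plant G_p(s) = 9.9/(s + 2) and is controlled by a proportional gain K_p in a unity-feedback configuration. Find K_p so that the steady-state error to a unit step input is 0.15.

K_p = 1.14

Steady-state error for a unit step on this type-0 loop is 1/(1 + K_p·G_p(0)).
G_p(0) = 4.95. Require 1/(1 + K_p·4.95) = 0.15, so 1 + 4.95·K_p = 6.667.
K_p = (6.667 − 1)/4.95 = 1.14.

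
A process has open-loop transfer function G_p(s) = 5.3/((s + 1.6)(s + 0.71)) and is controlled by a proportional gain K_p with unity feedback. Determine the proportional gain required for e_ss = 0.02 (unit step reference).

The loop is type 0, so e_ss(step) = 1/(1 + K_pos) with K_pos = K_p·G_p(0).
G_p(0) = 4.665. Require 1/(1 + K_p·4.665) = 0.02, so 1 + 4.665·K_p = 50.
K_p = (50 − 1)/4.665 = 10.5.

K_p = 10.5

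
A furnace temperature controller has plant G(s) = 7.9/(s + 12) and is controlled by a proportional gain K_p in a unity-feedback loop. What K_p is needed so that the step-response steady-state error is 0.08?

Steady-state error for a unit step on this type-0 loop is 1/(1 + K_p·G(0)).
G(0) = 0.6583. Require 1/(1 + K_p·0.6583) = 0.08, so 1 + 0.6583·K_p = 12.5.
K_p = (12.5 − 1)/0.6583 = 17.5.

K_p = 17.5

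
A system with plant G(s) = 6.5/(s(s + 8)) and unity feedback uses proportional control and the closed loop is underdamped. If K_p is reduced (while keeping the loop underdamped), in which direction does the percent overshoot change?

decrease

ζ = 8/(2√(6.5K_p)) rises as K_p falls; higher damping means less overshoot.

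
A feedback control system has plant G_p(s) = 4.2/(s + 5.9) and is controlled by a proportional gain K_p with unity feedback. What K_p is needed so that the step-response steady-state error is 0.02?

K_p = 68.8

The loop is type 0, so e_ss(step) = 1/(1 + K_pos) with K_pos = K_p·G_p(0).
G_p(0) = 0.7119. Require 1/(1 + K_p·0.7119) = 0.02, so 1 + 0.7119·K_p = 50.
K_p = (50 − 1)/0.7119 = 68.8.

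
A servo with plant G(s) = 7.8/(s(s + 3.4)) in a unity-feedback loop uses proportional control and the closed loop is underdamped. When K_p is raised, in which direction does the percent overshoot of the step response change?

Characteristic equation s² + 3.4s + K_p·7.8 = 0: raising K_p raises ω_n while 2ζω_n = 3.4 is fixed, so ζ falls and overshoot grows.

increase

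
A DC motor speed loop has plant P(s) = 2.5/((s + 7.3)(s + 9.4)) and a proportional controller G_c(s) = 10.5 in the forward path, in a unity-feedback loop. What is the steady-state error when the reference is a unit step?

0.723

The loop is type 0. Static position error constant K_pos = G_c(0)·P(0) = 10.5·0.03643 = 0.3825.
Steady-state error to a unit step: e_ss = 1/(1+K_pos) = 1/1.383 = 0.723.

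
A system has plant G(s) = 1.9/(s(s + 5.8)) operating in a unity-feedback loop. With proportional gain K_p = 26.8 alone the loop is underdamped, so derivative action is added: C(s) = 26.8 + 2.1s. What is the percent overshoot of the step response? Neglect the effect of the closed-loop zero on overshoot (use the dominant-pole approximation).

5.17%

Forward path: (26.8 + 2.1s)·1.9/(s(s+5.8)). The closed-loop characteristic equation is s² + (5.8 + 1.9·2.1)s + 1.9·26.8 = 0.
That is s² + 9.79s + 50.92 = 0, so ω_n = 7.136 rad/s and ζ = 9.79/(2·7.136) = 0.686.
%OS = 100·exp(−πζ/√(1−ζ²)) = 5.17%.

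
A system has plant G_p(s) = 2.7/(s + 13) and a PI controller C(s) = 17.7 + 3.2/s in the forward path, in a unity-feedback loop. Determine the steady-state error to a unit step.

The open loop C(s)G_p(s) has a pole at the origin (type 1), so the static position error constant is infinite and e_ss = 1/(1+∞) = 0.

0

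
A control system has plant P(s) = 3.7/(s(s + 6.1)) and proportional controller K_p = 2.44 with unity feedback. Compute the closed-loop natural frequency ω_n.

ω_n = 3 rad/s

The closed-loop denominator is s(s+6.1) + 2.44·3.7 = s² + 6.1s + 9.028.
So ω_n² = 9.028 ⇒ ω_n = 3.005 rad/s, and ζ = 6.1/(2ω_n) = 1.02.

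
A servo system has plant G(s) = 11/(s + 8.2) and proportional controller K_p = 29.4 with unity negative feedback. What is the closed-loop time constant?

Closed-loop transfer function: T(s) = K_p·G(s)/(1 + K_p·G(s)) = 323.4/(s + 8.2 + 323.4) = 323.4/(s + 331.6).
Time constant τ = 1/331.6 = 0.00302 s.

τ = 0.00302 s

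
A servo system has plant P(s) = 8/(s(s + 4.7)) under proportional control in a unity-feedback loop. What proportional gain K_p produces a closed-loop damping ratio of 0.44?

K_p = 3.57

Closed-loop characteristic equation: s² + 4.7s + K_p·8 = 0.
So ω_n = √(8K_p) and 2ζω_n = 4.7, giving ζ = 4.7/(2√(8K_p)).
Setting ζ = 0.44: √(8K_p) = 4.7/(2·0.44) = 5.341, so K_p = 28.53/8 = 3.57.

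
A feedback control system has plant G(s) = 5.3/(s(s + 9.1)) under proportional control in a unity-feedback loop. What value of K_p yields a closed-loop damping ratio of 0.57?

K_p = 12

Closed-loop characteristic equation: s² + 9.1s + K_p·5.3 = 0.
So ω_n = √(5.3K_p) and 2ζω_n = 9.1, giving ζ = 9.1/(2√(5.3K_p)).
Setting ζ = 0.57: √(5.3K_p) = 9.1/(2·0.57) = 7.982, so K_p = 63.72/5.3 = 12.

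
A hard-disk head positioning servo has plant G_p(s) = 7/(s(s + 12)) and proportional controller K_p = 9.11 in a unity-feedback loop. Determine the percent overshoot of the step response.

2.8%

Closed-loop characteristic equation: s² + 12s + 63.77 = 0, so ω_n = 7.986 rad/s and ζ = 12/(2·7.986) = 0.7514.
%OS = 100·exp(−πζ/√(1−ζ²)) = 100·exp(−π·0.7514/√0.4355) = 2.8%.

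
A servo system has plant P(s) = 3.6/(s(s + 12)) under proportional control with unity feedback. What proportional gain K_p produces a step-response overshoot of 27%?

From %OS = 100·exp(−πζ/√(1−ζ²)) = 27%, ζ = −ln(0.27)/√(π²+ln²(0.27)) = 0.3847.
Characteristic equation s² + 12s + 3.6K_p = 0 gives ζ = 12/(2√(3.6K_p)).
Setting ζ = 0.3847: √(3.6K_p) = 12/(2·0.3847) = 15.6, so K_p = 243.3/3.6 = 67.6.

K_p = 67.6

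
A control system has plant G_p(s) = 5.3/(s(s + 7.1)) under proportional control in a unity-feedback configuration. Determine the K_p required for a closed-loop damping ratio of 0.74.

Closed-loop characteristic equation: s² + 7.1s + K_p·5.3 = 0.
So ω_n = √(5.3K_p) and 2ζω_n = 7.1, giving ζ = 7.1/(2√(5.3K_p)).
Setting ζ = 0.74: √(5.3K_p) = 7.1/(2·0.74) = 4.797, so K_p = 23.01/5.3 = 4.34.

K_p = 4.34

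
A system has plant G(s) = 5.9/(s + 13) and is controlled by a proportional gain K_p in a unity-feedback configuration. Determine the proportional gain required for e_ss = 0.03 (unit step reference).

For a type-0 loop with proportional control, e_ss = 1/(1 + K_p·G(0)).
G(0) = 0.4538. Require 1/(1 + K_p·0.4538) = 0.03, so 1 + 0.4538·K_p = 33.33.
K_p = (33.33 − 1)/0.4538 = 71.2.

K_p = 71.2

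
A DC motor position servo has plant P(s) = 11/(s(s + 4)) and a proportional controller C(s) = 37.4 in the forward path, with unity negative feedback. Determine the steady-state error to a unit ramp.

The loop has one pole at the origin (type 1). Velocity error constant K_v = lim_{s→0} s·C(s)P(s) = 37.4·11/4 = 102.8.
Steady-state error to a unit ramp: e_ss = 1/K_v = 0.00972.

0.00972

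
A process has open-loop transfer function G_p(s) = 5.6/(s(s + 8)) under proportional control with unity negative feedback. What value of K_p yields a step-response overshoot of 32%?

K_p = 24.6

From %OS = 100·exp(−πζ/√(1−ζ²)) = 32%, ζ = −ln(0.32)/√(π²+ln²(0.32)) = 0.341.
Characteristic equation s² + 8s + 5.6K_p = 0 gives ζ = 8/(2√(5.6K_p)).
Setting ζ = 0.341: √(5.6K_p) = 8/(2·0.341) = 11.73, so K_p = 137.6/5.6 = 24.6.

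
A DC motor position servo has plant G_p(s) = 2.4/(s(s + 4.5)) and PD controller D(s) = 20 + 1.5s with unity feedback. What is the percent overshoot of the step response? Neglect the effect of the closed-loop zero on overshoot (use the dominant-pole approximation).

Forward path: (20 + 1.5s)·2.4/(s(s+4.5)). The closed-loop characteristic equation is s² + (4.5 + 2.4·1.5)s + 2.4·20 = 0.
That is s² + 8.1s + 48 = 0, so ω_n = 6.928 rad/s and ζ = 8.1/(2·6.928) = 0.5846.
%OS = 100·exp(−πζ/√(1−ζ²)) = 10.4%.

10.4%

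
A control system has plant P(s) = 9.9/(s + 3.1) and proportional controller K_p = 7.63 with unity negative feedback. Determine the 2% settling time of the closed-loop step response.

Closed-loop transfer function: T(s) = K_p·P(s)/(1 + K_p·P(s)) = 75.54/(s + 3.1 + 75.54) = 75.54/(s + 78.64).
Time constant τ = 1/78.64 = 0.01272 s, so the 2% settling time is about 4τ = 0.0509 s.

T_s ≈ 0.0509 s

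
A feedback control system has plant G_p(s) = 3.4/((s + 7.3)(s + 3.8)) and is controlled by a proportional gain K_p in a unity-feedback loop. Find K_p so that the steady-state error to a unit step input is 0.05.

The loop is type 0, so e_ss(step) = 1/(1 + K_pos) with K_pos = K_p·G_p(0).
G_p(0) = 0.1226. Require 1/(1 + K_p·0.1226) = 0.05, so 1 + 0.1226·K_p = 20.
K_p = (20 − 1)/0.1226 = 155.

K_p = 155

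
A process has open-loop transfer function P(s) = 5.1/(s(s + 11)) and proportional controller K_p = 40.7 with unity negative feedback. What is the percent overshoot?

The closed-loop denominator s² + 11s + 207.6 gives ω_n = √207.6 = 14.41 and ζ = 11/(2ω_n) = 0.3818.
%OS = 100·exp(−πζ/√(1−ζ²)) = 100·exp(−π·0.3818/√0.8543) = 27.3%.

27.3%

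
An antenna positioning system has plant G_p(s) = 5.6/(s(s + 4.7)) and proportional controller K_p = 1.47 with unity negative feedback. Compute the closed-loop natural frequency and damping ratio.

The closed-loop denominator is s(s+4.7) + 1.47·5.6 = s² + 4.7s + 8.232.
So ω_n² = 8.232 ⇒ ω_n = 2.869 rad/s, and ζ = 4.7/(2ω_n) = 0.819.

ω_n = 2.87 rad/s, ζ = 0.819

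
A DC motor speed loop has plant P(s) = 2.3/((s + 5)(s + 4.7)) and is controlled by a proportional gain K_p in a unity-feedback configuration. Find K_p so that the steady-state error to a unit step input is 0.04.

K_p = 245

Steady-state error for a unit step on this type-0 loop is 1/(1 + K_p·P(0)).
P(0) = 0.09787. Require 1/(1 + K_p·0.09787) = 0.04, so 1 + 0.09787·K_p = 25.
K_p = (25 − 1)/0.09787 = 245.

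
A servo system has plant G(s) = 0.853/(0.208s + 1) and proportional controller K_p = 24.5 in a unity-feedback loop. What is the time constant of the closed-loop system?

τ = 0.0095 s

Closed loop: T(s) = K_p·G/(1+K_p·G) = 20.9/(0.208s + 1 + 20.9), with pole at s = −(1 + 20.9)/0.208 = −105.3.
Closed-loop time constant τ = 1/105.3 = 0.0095 s.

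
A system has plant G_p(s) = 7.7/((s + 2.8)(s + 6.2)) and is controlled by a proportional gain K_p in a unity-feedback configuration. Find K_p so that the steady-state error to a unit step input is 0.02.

Steady-state error for a unit step on this type-0 loop is 1/(1 + K_p·G_p(0)).
G_p(0) = 0.4435. Require 1/(1 + K_p·0.4435) = 0.02, so 1 + 0.4435·K_p = 50.
K_p = (50 − 1)/0.4435 = 110.

K_p = 110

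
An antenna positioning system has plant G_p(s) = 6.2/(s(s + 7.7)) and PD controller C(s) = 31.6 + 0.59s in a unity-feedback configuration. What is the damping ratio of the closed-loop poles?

ζ = 0.406

Forward path: (31.6 + 0.59s)·6.2/(s(s+7.7)). The closed-loop characteristic equation is s² + (7.7 + 6.2·0.59)s + 6.2·31.6 = 0.
That is s² + 11.36s + 195.9 = 0, so ω_n = 14 rad/s and ζ = 11.36/(2·14) = 0.4057.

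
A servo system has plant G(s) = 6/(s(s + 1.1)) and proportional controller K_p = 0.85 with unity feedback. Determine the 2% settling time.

T_s ≈ 7.27 s

From 1 + K_pG(s) = 0: s² + 1.1s + 5.1 = 0 ⇒ ω_n = 2.258, ζ = 0.2435.
2% settling time T_s ≈ 4/(ζω_n) = 4/0.55 = 7.27 s.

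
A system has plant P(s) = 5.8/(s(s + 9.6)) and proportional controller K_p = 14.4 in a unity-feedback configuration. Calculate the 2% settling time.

T_s ≈ 0.833 s

The closed-loop denominator s² + 9.6s + 83.52 gives ω_n = √83.52 = 9.139 and ζ = 9.6/(2ω_n) = 0.5252.
2% settling time T_s ≈ 4/(ζω_n) = 4/4.8 = 0.833 s.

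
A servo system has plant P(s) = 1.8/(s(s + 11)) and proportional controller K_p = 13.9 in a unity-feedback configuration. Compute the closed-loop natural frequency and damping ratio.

The closed-loop denominator is s(s+11) + 13.9·1.8 = s² + 11s + 25.02.
So ω_n² = 25.02 ⇒ ω_n = 5.002 rad/s, and ζ = 11/(2ω_n) = 1.1.

ω_n = 5 rad/s, ζ = 1.1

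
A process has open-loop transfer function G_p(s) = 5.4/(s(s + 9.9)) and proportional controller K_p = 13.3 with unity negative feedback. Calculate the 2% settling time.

The closed-loop denominator s² + 9.9s + 71.82 gives ω_n = √71.82 = 8.475 and ζ = 9.9/(2ω_n) = 0.5841.
2% settling time T_s ≈ 4/(ζω_n) = 4/4.95 = 0.808 s.

T_s ≈ 0.808 s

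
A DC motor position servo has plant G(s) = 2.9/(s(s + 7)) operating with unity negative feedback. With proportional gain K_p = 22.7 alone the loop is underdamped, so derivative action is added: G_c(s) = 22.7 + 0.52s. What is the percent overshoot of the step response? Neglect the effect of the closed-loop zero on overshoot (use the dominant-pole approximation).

14.5%

Forward path: (22.7 + 0.52s)·2.9/(s(s+7)). The closed-loop characteristic equation is s² + (7 + 2.9·0.52)s + 2.9·22.7 = 0.
That is s² + 8.508s + 65.83 = 0, so ω_n = 8.114 rad/s and ζ = 8.508/(2·8.114) = 0.5243.
%OS = 100·exp(−πζ/√(1−ζ²)) = 14.5%.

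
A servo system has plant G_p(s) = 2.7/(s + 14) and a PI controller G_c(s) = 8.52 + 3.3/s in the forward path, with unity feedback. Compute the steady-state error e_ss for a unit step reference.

The open loop G_c(s)G_p(s) has a pole at the origin (type 1), so the static position error constant is infinite and e_ss = 1/(1+∞) = 0.

0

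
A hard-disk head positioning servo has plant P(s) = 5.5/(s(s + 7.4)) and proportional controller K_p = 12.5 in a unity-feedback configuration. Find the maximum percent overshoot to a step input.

From 1 + K_pP(s) = 0: s² + 7.4s + 68.75 = 0 ⇒ ω_n = 8.292, ζ = 0.4462.
%OS = 100·exp(−πζ/√(1−ζ²)) = 100·exp(−π·0.4462/√0.8009) = 20.9%.

20.9%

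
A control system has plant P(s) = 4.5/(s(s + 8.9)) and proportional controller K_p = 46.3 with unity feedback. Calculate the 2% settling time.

From 1 + K_pP(s) = 0: s² + 8.9s + 208.3 = 0 ⇒ ω_n = 14.43, ζ = 0.3083.
2% settling time T_s ≈ 4/(ζω_n) = 4/4.45 = 0.899 s.

T_s ≈ 0.899 s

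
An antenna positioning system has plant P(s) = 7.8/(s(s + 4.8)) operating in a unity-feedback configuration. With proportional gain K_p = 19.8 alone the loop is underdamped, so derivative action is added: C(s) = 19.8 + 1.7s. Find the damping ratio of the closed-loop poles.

ζ = 0.727

Forward path: (19.8 + 1.7s)·7.8/(s(s+4.8)). The closed-loop characteristic equation is s² + (4.8 + 7.8·1.7)s + 7.8·19.8 = 0.
That is s² + 18.06s + 154.4 = 0, so ω_n = 12.43 rad/s and ζ = 18.06/(2·12.43) = 0.7266.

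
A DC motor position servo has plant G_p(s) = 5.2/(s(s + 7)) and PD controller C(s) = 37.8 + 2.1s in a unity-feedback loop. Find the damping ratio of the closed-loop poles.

Forward path: (37.8 + 2.1s)·5.2/(s(s+7)). The closed-loop characteristic equation is s² + (7 + 5.2·2.1)s + 5.2·37.8 = 0.
That is s² + 17.92s + 196.6 = 0, so ω_n = 14.02 rad/s and ζ = 17.92/(2·14.02) = 0.6391.

ζ = 0.639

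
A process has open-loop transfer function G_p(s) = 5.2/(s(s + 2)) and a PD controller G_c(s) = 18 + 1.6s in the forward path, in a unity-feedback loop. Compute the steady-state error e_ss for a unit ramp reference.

0.0214

The loop has one pole at the origin (type 1). Velocity error constant K_v = lim_{s→0} s·G_c(s)G_p(s) = 18·5.2/2 = 46.8.
Steady-state error to a unit ramp: e_ss = 1/K_v = 0.0214.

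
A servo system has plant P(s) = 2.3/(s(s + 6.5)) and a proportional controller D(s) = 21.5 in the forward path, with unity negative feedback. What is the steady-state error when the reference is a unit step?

0

The open loop D(s)P(s) has a pole at the origin (type 1), so the static position error constant is infinite and e_ss = 1/(1+∞) = 0.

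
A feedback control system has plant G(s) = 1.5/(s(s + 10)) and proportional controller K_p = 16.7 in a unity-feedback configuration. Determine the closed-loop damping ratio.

ζ = 0.999

The closed-loop denominator is s(s+10) + 16.7·1.5 = s² + 10s + 25.05.
So ω_n² = 25.05 ⇒ ω_n = 5.005 rad/s, and ζ = 10/(2ω_n) = 0.999.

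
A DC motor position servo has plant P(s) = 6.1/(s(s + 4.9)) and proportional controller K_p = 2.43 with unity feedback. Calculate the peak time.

Closed-loop characteristic equation: s² + 4.9s + 14.82 = 0, so ω_n = 3.85 rad/s and ζ = 4.9/(2·3.85) = 0.6364.
Damped frequency ω_d = ω_n√(1−ζ²) = 2.97 rad/s, so peak time T_p = π/ω_d = 1.06 s.

T_p = 1.06 s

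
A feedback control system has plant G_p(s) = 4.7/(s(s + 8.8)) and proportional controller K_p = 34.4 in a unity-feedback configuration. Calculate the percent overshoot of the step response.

31.4%

The closed-loop denominator s² + 8.8s + 161.7 gives ω_n = √161.7 = 12.72 and ζ = 8.8/(2ω_n) = 0.346.
%OS = 100·exp(−πζ/√(1−ζ²)) = 100·exp(−π·0.346/√0.8803) = 31.4%.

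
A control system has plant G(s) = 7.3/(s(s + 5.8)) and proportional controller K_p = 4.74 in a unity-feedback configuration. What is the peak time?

The closed-loop denominator s² + 5.8s + 34.6 gives ω_n = √34.6 = 5.882 and ζ = 5.8/(2ω_n) = 0.493.
Damped frequency ω_d = ω_n√(1−ζ²) = 5.118 rad/s, so peak time T_p = π/ω_d = 0.614 s.

T_p = 0.614 s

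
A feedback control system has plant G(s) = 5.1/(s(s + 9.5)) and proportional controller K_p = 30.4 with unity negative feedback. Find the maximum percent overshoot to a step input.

The closed-loop denominator s² + 9.5s + 155 gives ω_n = √155 = 12.45 and ζ = 9.5/(2ω_n) = 0.3815.
%OS = 100·exp(−πζ/√(1−ζ²)) = 100·exp(−π·0.3815/√0.8545) = 27.3%.

27.3%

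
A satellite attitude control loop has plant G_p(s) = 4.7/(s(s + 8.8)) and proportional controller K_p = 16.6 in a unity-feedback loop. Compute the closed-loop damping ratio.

With unity feedback the closed-loop characteristic equation is s² + 8.8s + 16.6·4.7 = s² + 8.8s + 78.02 = 0.
So ω_n² = 78.02 ⇒ ω_n = 8.833 rad/s, and ζ = 8.8/(2ω_n) = 0.498.

ζ = 0.498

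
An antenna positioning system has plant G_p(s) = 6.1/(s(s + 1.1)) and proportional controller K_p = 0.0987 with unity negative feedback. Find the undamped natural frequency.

ω_n = 0.776 rad/s

With unity feedback the closed-loop characteristic equation is s² + 1.1s + 0.0987·6.1 = s² + 1.1s + 0.6021 = 0.
So ω_n² = 0.6021 ⇒ ω_n = 0.7759 rad/s, and ζ = 1.1/(2ω_n) = 0.709.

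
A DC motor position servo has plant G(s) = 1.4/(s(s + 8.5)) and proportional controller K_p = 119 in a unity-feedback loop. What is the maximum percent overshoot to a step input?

Closed-loop characteristic equation: s² + 8.5s + 166.6 = 0, so ω_n = 12.91 rad/s and ζ = 8.5/(2·12.91) = 0.3293.
%OS = 100·exp(−πζ/√(1−ζ²)) = 100·exp(−π·0.3293/√0.8916) = 33.4%.

33.4%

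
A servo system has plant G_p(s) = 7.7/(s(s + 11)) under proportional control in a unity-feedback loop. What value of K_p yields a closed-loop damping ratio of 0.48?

K_p = 17.1

Closed-loop characteristic equation: s² + 11s + K_p·7.7 = 0.
So ω_n = √(7.7K_p) and 2ζω_n = 11, giving ζ = 11/(2√(7.7K_p)).
Setting ζ = 0.48: √(7.7K_p) = 11/(2·0.48) = 11.46, so K_p = 131.3/7.7 = 17.1.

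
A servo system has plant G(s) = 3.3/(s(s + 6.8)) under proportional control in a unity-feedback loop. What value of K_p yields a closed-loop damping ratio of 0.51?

K_p = 13.5

Closed-loop characteristic equation: s² + 6.8s + K_p·3.3 = 0.
So ω_n = √(3.3K_p) and 2ζω_n = 6.8, giving ζ = 6.8/(2√(3.3K_p)).
Setting ζ = 0.51: √(3.3K_p) = 6.8/(2·0.51) = 6.667, so K_p = 44.44/3.3 = 13.5.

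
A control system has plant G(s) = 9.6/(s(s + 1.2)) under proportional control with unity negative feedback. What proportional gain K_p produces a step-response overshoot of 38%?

From %OS = 100·exp(−πζ/√(1−ζ²)) = 38%, ζ = −ln(0.38)/√(π²+ln²(0.38)) = 0.2943.
Characteristic equation s² + 1.2s + 9.6K_p = 0 gives ζ = 1.2/(2√(9.6K_p)).
Setting ζ = 0.2943: √(9.6K_p) = 1.2/(2·0.2943) = 2.038, so K_p = 4.155/9.6 = 0.433.

K_p = 0.433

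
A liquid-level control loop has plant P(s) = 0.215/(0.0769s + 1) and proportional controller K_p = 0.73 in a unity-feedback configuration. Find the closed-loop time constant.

τ = 0.0665 s

Closed loop: T(s) = K_p·P/(1+K_p·P) = 0.157/(0.0769s + 1 + 0.157), with pole at s = −(1 + 0.157)/0.0769 = −15.04.
Closed-loop time constant τ = 1/15.04 = 0.0665 s.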